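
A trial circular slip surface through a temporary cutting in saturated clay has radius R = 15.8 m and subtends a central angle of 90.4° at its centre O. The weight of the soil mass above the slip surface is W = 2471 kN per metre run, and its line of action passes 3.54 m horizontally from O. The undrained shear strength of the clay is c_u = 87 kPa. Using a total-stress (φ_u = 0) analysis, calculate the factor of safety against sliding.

FS = 3.92

Taking moments about the centre O, the resisting moment is provided by the undrained shear strength acting along the arc:
Arc length L_a = R·θ = 15.8·(90.4°·π/180) = 15.8·1.5778 = 24.93 m
M_R = c_u·L_a·R = 87·24.93·15.8 = 34267.2 kN·m/m
M_D = W·d = 2471·3.54 = 8747.3 kN·m/m
FS = M_R / M_D = 34267.2 / 8747.3 = 3.917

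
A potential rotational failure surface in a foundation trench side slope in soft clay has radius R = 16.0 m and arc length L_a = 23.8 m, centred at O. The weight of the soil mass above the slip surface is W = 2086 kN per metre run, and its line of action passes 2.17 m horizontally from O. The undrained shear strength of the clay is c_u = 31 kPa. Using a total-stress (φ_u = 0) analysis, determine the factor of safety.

FS = 2.61

Taking moments about the centre O, the resisting moment is provided by the undrained shear strength acting along the arc:
M_R = c_u·L_a·R = 31·23.80·16.0 = 11804.8 kN·m/m
M_D = W·d = 2086·2.17 = 4526.6 kN·m/m
FS = M_R / M_D = 11804.8 / 4526.6 = 2.608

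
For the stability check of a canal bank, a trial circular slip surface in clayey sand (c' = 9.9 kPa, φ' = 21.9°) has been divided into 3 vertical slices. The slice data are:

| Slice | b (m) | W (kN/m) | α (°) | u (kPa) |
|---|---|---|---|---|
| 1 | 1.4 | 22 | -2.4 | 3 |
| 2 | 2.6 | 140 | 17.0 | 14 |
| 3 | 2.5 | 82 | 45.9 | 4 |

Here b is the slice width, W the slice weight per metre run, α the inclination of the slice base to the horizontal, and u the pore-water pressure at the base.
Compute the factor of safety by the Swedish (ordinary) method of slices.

Ordinary method of slices: FS = Σ[c'·Δl_i + (W_i cosα_i − u_i·Δl_i)·tanφ'] / Σ W_i sinα_i, with Δl_i = b_i / cosα_i.
Slice 1: Δl = 1.4/cos(-2.4°) = 1.401 m; N'_1 = 22·cos(-2.4°) − 3·1.401 = 17.8; c'Δl = 13.87; W sinα = -0.9
Slice 2: Δl = 2.6/cos17.0° = 2.719 m; N'_2 = 140·cos17.0° − 14·2.719 = 95.8; c'Δl = 26.92; W sinα = 40.9
Slice 3: Δl = 2.5/cos45.9° = 3.592 m; N'_3 = 82·cos45.9° − 4·3.592 = 42.7; c'Δl = 35.56; W sinα = 58.9
Σc'Δl = 76.4 kN/m; ΣN' = 156.3 kN/m; ΣW sinα = 98.9 kN/m
Resisting = 76.4 + 156.3·tan21.9° = 76.4 + 62.8 = 139.2 kN/m
FS = 139.2 / 98.9 = 1.407

FS = 1.41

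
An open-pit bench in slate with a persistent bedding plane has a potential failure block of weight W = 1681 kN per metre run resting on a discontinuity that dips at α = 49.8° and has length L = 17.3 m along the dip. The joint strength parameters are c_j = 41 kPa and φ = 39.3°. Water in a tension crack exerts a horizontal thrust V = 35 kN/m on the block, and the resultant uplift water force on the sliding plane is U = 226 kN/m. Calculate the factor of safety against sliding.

Resolving the block weight along and normal to the plane and applying the Mohr–Coulomb strength on the joint:
N' = W cosα − U − V sinα = 1681·cos49.8° − 226 − 35·sin49.8° = 832.3 kN/m
Driving force T = W sinα + V cosα = 1681·sin49.8° + 35·cos49.8° = 1306.5 kN/m
Resisting force R = c_j·L + N'·tanφ = 41·17.3 + 832.3·tan39.3° = 709.3 + 681.2 = 1390.5 kN/m
FS = R / T = 1390.5 / 1306.5 = 1.064

FS = 1.06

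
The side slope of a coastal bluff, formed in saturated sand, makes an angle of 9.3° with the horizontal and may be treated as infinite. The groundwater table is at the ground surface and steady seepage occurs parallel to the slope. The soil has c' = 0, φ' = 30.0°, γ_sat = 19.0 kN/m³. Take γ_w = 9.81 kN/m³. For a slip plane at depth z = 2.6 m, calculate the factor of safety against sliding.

FS = 1.71

With seepage parallel to the slope and the water table at the surface, the effective normal stress on the slip plane uses the buoyant unit weight γ' = γ_sat − γ_w while the driving shear stress uses γ_sat:
FS = [c' + γ' z cos²β tanφ'] / [γ_sat z sinβ cosβ]
(For c' = 0 this reduces to FS = (γ'/γ_sat)·tanφ'/tanβ.)
γ' = 19.0 − 9.81 = 9.19 kN/m³
Numerator = 0.0 + 9.19·2.6·cos²9.3°·tan30.0° = 0.0 + 9.19·2.6·0.9739·0.5774 = 13.435 kPa
Denominator = 19.0·2.6·sin9.3°·cos9.3° = 19.0·2.6·0.1616·0.9869 = 7.878 kPa
FS = 13.435 / 7.878 = 1.705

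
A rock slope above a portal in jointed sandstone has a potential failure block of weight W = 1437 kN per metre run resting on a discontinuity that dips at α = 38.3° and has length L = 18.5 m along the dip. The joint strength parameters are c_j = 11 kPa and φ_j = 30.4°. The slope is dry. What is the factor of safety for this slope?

Resolving the block weight along and normal to the plane and applying the Mohr–Coulomb strength on the joint:
N' = W cosα = 1437·cos38.3° = 1127.7 kN/m
Driving force T = W sinα = 1437·sin38.3° = 890.6 kN/m
Resisting force R = c_j·L + N'·tanφ_j = 11·18.5 + 1127.7·tan30.4° = 203.5 + 661.6 = 865.1 kN/m
FS = R / T = 865.1 / 890.6 = 0.971

FS = 0.97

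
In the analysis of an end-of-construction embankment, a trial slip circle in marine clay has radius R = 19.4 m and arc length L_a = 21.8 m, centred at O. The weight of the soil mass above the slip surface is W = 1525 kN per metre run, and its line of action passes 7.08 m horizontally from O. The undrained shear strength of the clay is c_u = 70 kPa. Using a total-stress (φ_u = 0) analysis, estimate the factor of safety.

Taking moments about the centre O, the resisting moment is provided by the undrained shear strength acting along the arc:
M_R = c_u·L_a·R = 70·21.80·19.4 = 29604.4 kN·m/m
M_D = W·d = 1525·7.08 = 10797.0 kN·m/m
FS = M_R / M_D = 29604.4 / 10797.0 = 2.742

FS = 2.74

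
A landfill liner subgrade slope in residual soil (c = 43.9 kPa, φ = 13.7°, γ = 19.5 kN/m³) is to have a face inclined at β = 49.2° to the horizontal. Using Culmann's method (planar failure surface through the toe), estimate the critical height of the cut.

Culmann's analysis gives the critical failure plane at α_cr = (β + φ)/2 = (49.2 + 13.7)/2 = 31.5°, and the critical height
H_c = (4c/γ) · sinβ cosφ / [1 − cos(β − φ)]
    = (4·43.9/19.5) · sin49.2°·cos13.7° / [1 − cos(35.5°)]
    = 9.005 · 0.7570·0.9715 / [1 − 0.8141]
    = 9.005 · 0.7355 / 0.1859
    = 35.63 m

H_c = 35.63 m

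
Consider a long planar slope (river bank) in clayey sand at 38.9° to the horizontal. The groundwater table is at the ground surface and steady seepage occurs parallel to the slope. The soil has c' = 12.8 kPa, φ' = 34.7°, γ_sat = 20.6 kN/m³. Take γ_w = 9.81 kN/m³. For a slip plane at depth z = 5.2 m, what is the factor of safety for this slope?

FS = 0.69

With seepage parallel to the slope and the water table at the surface, the effective normal stress on the slip plane uses the buoyant unit weight γ' = γ_sat − γ_w while the driving shear stress uses γ_sat:
FS = [c' + γ' z cos²β tanφ'] / [γ_sat z sinβ cosβ]
γ' = 20.6 − 9.81 = 10.79 kN/m³
Numerator = 12.8 + 10.79·5.2·cos²38.9°·tan34.7° = 12.8 + 10.79·5.2·0.6057·0.6924 = 36.331 kPa
Denominator = 20.6·5.2·sin38.9°·cos38.9° = 20.6·5.2·0.6280·0.7782 = 52.350 kPa
FS = 36.331 / 52.350 = 0.694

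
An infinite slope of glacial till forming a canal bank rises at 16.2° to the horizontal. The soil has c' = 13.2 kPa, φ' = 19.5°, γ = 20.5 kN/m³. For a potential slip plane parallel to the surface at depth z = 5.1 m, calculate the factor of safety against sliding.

For an infinite slope with a slip plane parallel to the surface (no pore pressure): FS = [c' + γz cos²β tanφ'] / [γz sinβ cosβ].
γz = 20.5·5.1 = 104.55 kN/m²
Numerator = 13.2 + 104.55·cos²16.2°·tan19.5° = 13.2 + 104.55·0.9222·0.3541 = 47.341 kPa
Denominator = 104.55·sin16.2°·cos16.2° = 104.55·0.2790·0.9603 = 28.010 kPa
FS = 47.341 / 28.010 = 1.690

FS = 1.69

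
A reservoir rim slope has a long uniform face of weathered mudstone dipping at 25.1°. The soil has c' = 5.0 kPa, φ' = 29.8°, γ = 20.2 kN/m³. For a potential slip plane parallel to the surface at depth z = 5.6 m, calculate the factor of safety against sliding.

For an infinite slope with a slip plane parallel to the surface (no pore pressure): FS = [c' + γz cos²β tanφ'] / [γz sinβ cosβ].
γz = 20.2·5.6 = 113.12 kN/m²
Numerator = 5.0 + 113.12·cos²25.1°·tan29.8° = 5.0 + 113.12·0.8201·0.5727 = 58.127 kPa
Denominator = 113.12·sin25.1°·cos25.1° = 113.12·0.4242·0.9056 = 43.454 kPa
FS = 58.127 / 43.454 = 1.338

FS = 1.34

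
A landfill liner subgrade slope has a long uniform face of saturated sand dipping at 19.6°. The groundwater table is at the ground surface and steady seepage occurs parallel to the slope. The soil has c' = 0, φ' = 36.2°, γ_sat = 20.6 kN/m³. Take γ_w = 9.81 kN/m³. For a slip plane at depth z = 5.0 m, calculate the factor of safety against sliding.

FS = 1.08

With seepage parallel to the slope and the water table at the surface, the effective normal stress on the slip plane uses the buoyant unit weight γ' = γ_sat − γ_w while the driving shear stress uses γ_sat:
FS = [c' + γ' z cos²β tanφ'] / [γ_sat z sinβ cosβ]
(For c' = 0 this reduces to FS = (γ'/γ_sat)·tanφ'/tanβ.)
γ' = 20.6 − 9.81 = 10.79 kN/m³
Numerator = 0.0 + 10.79·5.0·cos²19.6°·tan36.2° = 0.0 + 10.79·5.0·0.8875·0.7319 = 35.042 kPa
Denominator = 20.6·5.0·sin19.6°·cos19.6° = 20.6·5.0·0.3355·0.9421 = 32.550 kPa
FS = 35.042 / 32.550 = 1.077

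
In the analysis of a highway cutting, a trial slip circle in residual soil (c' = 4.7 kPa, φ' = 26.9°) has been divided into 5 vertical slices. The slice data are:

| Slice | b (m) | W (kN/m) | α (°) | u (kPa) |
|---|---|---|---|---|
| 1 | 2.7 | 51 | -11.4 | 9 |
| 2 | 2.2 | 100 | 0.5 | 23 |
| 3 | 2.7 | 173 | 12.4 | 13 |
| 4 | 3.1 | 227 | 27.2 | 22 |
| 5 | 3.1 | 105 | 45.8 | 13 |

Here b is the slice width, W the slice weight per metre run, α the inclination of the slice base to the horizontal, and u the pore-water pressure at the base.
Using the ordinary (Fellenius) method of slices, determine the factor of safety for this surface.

FS = 1.21

Ordinary method of slices: FS = Σ[c'·Δl_i + (W_i cosα_i − u_i·Δl_i)·tanφ'] / Σ W_i sinα_i, with Δl_i = b_i / cosα_i.
Slice 1: Δl = 2.7/cos(-11.4°) = 2.754 m; N'_1 = 51·cos(-11.4°) − 9·2.754 = 25.2; c'Δl = 12.95; W sinα = -10.1
Slice 2: Δl = 2.2/cos0.5° = 2.200 m; N'_2 = 100·cos0.5° − 23·2.200 = 49.4; c'Δl = 10.34; W sinα = 0.9
Slice 3: Δl = 2.7/cos12.4° = 2.764 m; N'_3 = 173·cos12.4° − 13·2.764 = 133.0; c'Δl = 12.99; W sinα = 37.1
Slice 4: Δl = 3.1/cos27.2° = 3.485 m; N'_4 = 227·cos27.2° − 22·3.485 = 125.2; c'Δl = 16.38; W sinα = 103.8
Slice 5: Δl = 3.1/cos45.8° = 4.447 m; N'_5 = 105·cos45.8° − 13·4.447 = 15.4; c'Δl = 20.90; W sinα = 75.3
Σc'Δl = 73.6 kN/m; ΣN' = 348.2 kN/m; ΣW sinα = 207.0 kN/m
Resisting = 73.6 + 348.2·tan26.9° = 73.6 + 176.7 = 250.2 kN/m
FS = 250.2 / 207.0 = 1.209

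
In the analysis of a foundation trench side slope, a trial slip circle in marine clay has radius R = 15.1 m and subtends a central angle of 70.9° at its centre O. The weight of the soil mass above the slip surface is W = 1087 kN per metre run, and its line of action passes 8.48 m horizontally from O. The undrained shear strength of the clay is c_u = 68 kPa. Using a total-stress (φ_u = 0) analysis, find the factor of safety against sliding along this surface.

Taking moments about the centre O, the resisting moment is provided by the undrained shear strength acting along the arc:
Arc length L_a = R·θ = 15.1·(70.9°·π/180) = 15.1·1.2374 = 18.69 m
M_R = c_u·L_a·R = 68·18.69·15.1 = 19186.1 kN·m/m
M_D = W·d = 1087·8.48 = 9217.8 kN·m/m
FS = M_R / M_D = 19186.1 / 9217.8 = 2.081

FS = 2.08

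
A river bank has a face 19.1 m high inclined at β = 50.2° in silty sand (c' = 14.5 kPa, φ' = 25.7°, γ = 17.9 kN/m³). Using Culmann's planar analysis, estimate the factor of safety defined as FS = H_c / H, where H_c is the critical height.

FS = 1.30

H_c = (4c'/γ) · sinβ cosφ' / [1 − cos(β − φ')]
    = (4·14.5/17.9) · sin50.2°·cos25.7° / [1 − cos24.5°]
    = 3.240 · 0.6923 / 0.0900 = 24.91 m
FS = H_c / H = 24.91 / 19.1 = 1.304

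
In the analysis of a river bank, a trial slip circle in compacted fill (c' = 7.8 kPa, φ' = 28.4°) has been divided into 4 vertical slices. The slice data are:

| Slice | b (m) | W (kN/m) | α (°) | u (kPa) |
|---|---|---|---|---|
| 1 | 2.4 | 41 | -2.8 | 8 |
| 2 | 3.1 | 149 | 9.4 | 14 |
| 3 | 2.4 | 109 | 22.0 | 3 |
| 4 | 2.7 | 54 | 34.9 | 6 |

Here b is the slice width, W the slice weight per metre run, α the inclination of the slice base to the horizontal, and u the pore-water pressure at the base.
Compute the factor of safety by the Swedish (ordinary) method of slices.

FS = 2.34

Ordinary method of slices: FS = Σ[c'·Δl_i + (W_i cosα_i − u_i·Δl_i)·tanφ'] / Σ W_i sinα_i, with Δl_i = b_i / cosα_i.
Slice 1: Δl = 2.4/cos(-2.8°) = 2.403 m; N'_1 = 41·cos(-2.8°) − 8·2.403 = 21.7; c'Δl = 18.74; W sinα = -2.0
Slice 2: Δl = 3.1/cos9.4° = 3.142 m; N'_2 = 149·cos9.4° − 14·3.142 = 103.0; c'Δl = 24.51; W sinα = 24.3
Slice 3: Δl = 2.4/cos22.0° = 2.588 m; N'_3 = 109·cos22.0° − 3·2.588 = 93.3; c'Δl = 20.19; W sinα = 40.8
Slice 4: Δl = 2.7/cos34.9° = 3.292 m; N'_4 = 54·cos34.9° − 6·3.292 = 24.5; c'Δl = 25.68; W sinα = 30.9
Σc'Δl = 89.1 kN/m; ΣN' = 242.6 kN/m; ΣW sinα = 94.1 kN/m
Resisting = 89.1 + 242.6·tan28.4° = 89.1 + 131.2 = 220.3 kN/m
FS = 220.3 / 94.1 = 2.342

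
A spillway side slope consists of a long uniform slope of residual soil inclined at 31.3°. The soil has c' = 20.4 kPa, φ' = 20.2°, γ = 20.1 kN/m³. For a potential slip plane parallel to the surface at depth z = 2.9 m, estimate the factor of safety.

FS = 1.39

For an infinite slope with a slip plane parallel to the surface (no pore pressure): FS = [c' + γz cos²β tanφ'] / [γz sinβ cosβ].
γz = 20.1·2.9 = 58.29 kN/m²
Numerator = 20.4 + 58.29·cos²31.3°·tan20.2° = 20.4 + 58.29·0.7301·0.3679 = 36.058 kPa
Denominator = 58.29·sin31.3°·cos31.3° = 58.29·0.5195·0.8545 = 25.875 kPa
FS = 36.058 / 25.875 = 1.394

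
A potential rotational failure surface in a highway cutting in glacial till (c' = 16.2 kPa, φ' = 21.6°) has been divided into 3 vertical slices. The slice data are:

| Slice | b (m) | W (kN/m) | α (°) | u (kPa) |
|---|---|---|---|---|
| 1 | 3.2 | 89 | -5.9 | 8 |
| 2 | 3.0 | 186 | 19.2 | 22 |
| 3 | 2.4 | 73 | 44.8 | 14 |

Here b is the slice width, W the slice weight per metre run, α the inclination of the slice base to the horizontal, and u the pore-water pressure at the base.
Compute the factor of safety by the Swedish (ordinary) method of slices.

Ordinary method of slices: FS = Σ[c'·Δl_i + (W_i cosα_i − u_i·Δl_i)·tanφ'] / Σ W_i sinα_i, with Δl_i = b_i / cosα_i.
Slice 1: Δl = 3.2/cos(-5.9°) = 3.217 m; N'_1 = 89·cos(-5.9°) − 8·3.217 = 62.8; c'Δl = 52.12; W sinα = -9.1
Slice 2: Δl = 3.0/cos19.2° = 3.177 m; N'_2 = 186·cos19.2° − 22·3.177 = 105.8; c'Δl = 51.46; W sinα = 61.2
Slice 3: Δl = 2.4/cos44.8° = 3.382 m; N'_3 = 73·cos44.8° − 14·3.382 = 4.4; c'Δl = 54.79; W sinα = 51.4
Σc'Δl = 158.4 kN/m; ΣN' = 173.0 kN/m; ΣW sinα = 103.5 kN/m
Resisting = 158.4 + 173.0·tan21.6° = 158.4 + 68.5 = 226.9 kN/m
FS = 226.9 / 103.5 = 2.193

FS = 2.19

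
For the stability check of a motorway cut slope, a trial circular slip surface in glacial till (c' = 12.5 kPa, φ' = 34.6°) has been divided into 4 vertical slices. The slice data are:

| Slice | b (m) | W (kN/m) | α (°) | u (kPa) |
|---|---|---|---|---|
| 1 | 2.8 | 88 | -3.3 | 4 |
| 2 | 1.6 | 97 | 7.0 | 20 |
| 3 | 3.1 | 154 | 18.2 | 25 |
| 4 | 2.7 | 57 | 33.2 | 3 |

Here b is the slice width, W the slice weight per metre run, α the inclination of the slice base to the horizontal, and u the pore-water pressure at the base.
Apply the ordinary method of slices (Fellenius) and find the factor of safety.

Ordinary method of slices: FS = Σ[c'·Δl_i + (W_i cosα_i − u_i·Δl_i)·tanφ'] / Σ W_i sinα_i, with Δl_i = b_i / cosα_i.
Slice 1: Δl = 2.8/cos(-3.3°) = 2.805 m; N'_1 = 88·cos(-3.3°) − 4·2.805 = 76.6; c'Δl = 35.06; W sinα = -5.1
Slice 2: Δl = 1.6/cos7.0° = 1.612 m; N'_2 = 97·cos7.0° − 20·1.612 = 64.0; c'Δl = 20.15; W sinα = 11.8
Slice 3: Δl = 3.1/cos18.2° = 3.263 m; N'_3 = 154·cos18.2° − 25·3.263 = 64.7; c'Δl = 40.79; W sinα = 48.1
Slice 4: Δl = 2.7/cos33.2° = 3.227 m; N'_4 = 57·cos33.2° − 3·3.227 = 38.0; c'Δl = 40.33; W sinα = 31.2
Σc'Δl = 136.3 kN/m; ΣN' = 243.4 kN/m; ΣW sinα = 86.1 kN/m
Resisting = 136.3 + 243.4·tan34.6° = 136.3 + 167.9 = 304.2 kN/m
FS = 304.2 / 86.1 = 3.535

FS = 3.54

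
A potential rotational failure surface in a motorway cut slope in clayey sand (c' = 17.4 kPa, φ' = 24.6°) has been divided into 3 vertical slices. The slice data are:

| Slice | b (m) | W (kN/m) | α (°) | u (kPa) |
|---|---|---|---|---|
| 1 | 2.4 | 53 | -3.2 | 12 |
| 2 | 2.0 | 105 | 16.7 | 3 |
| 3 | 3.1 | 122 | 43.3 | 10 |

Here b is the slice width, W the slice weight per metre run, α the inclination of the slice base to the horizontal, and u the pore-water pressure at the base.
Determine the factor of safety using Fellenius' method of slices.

FS = 2.05

Ordinary method of slices: FS = Σ[c'·Δl_i + (W_i cosα_i − u_i·Δl_i)·tanφ'] / Σ W_i sinα_i, with Δl_i = b_i / cosα_i.
Slice 1: Δl = 2.4/cos(-3.2°) = 2.404 m; N'_1 = 53·cos(-3.2°) − 12·2.404 = 24.1; c'Δl = 41.83; W sinα = -3.0
Slice 2: Δl = 2.0/cos16.7° = 2.088 m; N'_2 = 105·cos16.7° − 3·2.088 = 94.3; c'Δl = 36.33; W sinα = 30.2
Slice 3: Δl = 3.1/cos43.3° = 4.260 m; N'_3 = 122·cos43.3° − 10·4.260 = 46.2; c'Δl = 74.12; W sinα = 83.7
Σc'Δl = 152.3 kN/m; ΣN' = 164.6 kN/m; ΣW sinα = 110.9 kN/m
Resisting = 152.3 + 164.6·tan24.6° = 152.3 + 75.3 = 227.6 kN/m
FS = 227.6 / 110.9 = 2.053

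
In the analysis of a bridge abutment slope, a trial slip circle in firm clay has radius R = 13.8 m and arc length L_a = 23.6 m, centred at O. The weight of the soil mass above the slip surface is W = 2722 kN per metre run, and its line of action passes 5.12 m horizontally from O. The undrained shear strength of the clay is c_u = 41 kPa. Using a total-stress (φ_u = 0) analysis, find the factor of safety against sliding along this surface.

FS = 0.96

Taking moments about the centre O, the resisting moment is provided by the undrained shear strength acting along the arc:
M_R = c_u·L_a·R = 41·23.60·13.8 = 13352.9 kN·m/m
M_D = W·d = 2722·5.12 = 13936.6 kN·m/m
FS = M_R / M_D = 13352.9 / 13936.6 = 0.958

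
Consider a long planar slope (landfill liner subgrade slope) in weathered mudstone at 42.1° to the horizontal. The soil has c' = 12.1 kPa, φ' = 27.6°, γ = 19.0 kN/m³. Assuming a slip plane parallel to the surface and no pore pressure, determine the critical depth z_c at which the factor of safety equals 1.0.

Setting FS = 1.00 in FS = [c' + γz cos²β tanφ'] / [γz sinβ cosβ] and solving for z:
z = c' / [γ cosβ (FS·sinβ − cosβ·tanφ')]
  = 12.1 / [19.0·cos42.1°·(1.00·sin42.1° − cos42.1°·tan27.6°)]
  = 12.1 / [19.0·0.7420·(1.00·0.6704 − 0.7420·0.5228)]
  = 12.1 / 3.9830 = 3.038 m

z_c = 3.04 m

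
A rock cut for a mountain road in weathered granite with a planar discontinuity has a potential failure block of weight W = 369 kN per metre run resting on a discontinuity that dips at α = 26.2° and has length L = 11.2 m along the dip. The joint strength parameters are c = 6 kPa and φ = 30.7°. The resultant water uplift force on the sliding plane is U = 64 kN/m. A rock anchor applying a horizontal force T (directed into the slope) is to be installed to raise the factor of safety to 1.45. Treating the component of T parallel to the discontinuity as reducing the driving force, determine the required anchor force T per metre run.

T = 7 kN/m

Resolving forces along and normal to the sliding plane, with the horizontal anchor force T adding T·sinα to the effective normal force and T·cosα acting up the plane against the driving force:
FS = [cL + (W cosα − U + T sinα) tanφ] / [W sinα − T cosα]
Without the anchor: N' = 267.1 kN/m, driving T_d = 162.9 kN/m, resisting R = 6·11.2 + 267.1·tan30.7° = 225.8 kN/m, FS = 1.39.
Setting FS = 1.45 and solving for T:
1.45·(162.9 − T cos26.2°) = 225.8 + T sin26.2°·tan30.7°
T·(sin26.2°·tan30.7° + 1.45·cos26.2°) = 1.45·162.9 − 225.8
T·(0.4415·0.5938 + 1.45·0.8973) = 236.2 − 225.8 = 10.4
T·1.5632 = 10.4
T = 6.7 kN/m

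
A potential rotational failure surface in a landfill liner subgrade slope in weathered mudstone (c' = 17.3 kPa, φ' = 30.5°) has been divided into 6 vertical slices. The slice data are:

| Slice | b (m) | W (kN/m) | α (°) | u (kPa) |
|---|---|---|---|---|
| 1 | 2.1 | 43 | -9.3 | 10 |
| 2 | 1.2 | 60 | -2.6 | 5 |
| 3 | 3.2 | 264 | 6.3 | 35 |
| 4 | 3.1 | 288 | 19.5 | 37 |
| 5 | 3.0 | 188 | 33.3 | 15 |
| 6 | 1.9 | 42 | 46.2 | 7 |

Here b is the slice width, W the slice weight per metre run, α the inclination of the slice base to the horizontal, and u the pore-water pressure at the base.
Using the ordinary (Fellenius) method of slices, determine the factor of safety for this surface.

FS = 2.28

Ordinary method of slices: FS = Σ[c'·Δl_i + (W_i cosα_i − u_i·Δl_i)·tanφ'] / Σ W_i sinα_i, with Δl_i = b_i / cosα_i.
Slice 1: Δl = 2.1/cos(-9.3°) = 2.128 m; N'_1 = 43·cos(-9.3°) − 10·2.128 = 21.2; c'Δl = 36.81; W sinα = -6.9
Slice 2: Δl = 1.2/cos(-2.6°) = 1.201 m; N'_2 = 60·cos(-2.6°) − 5·1.201 = 53.9; c'Δl = 20.78; W sinα = -2.7
Slice 3: Δl = 3.2/cos6.3° = 3.219 m; N'_3 = 264·cos6.3° − 35·3.219 = 149.7; c'Δl = 55.70; W sinα = 29.0
Slice 4: Δl = 3.1/cos19.5° = 3.289 m; N'_4 = 288·cos19.5° − 37·3.289 = 149.8; c'Δl = 56.89; W sinα = 96.1
Slice 5: Δl = 3.0/cos33.3° = 3.589 m; N'_5 = 188·cos33.3° − 15·3.589 = 103.3; c'Δl = 62.10; W sinα = 103.2
Slice 6: Δl = 1.9/cos46.2° = 2.745 m; N'_6 = 42·cos46.2° − 7·2.745 = 9.9; c'Δl = 47.49; W sinα = 30.3
Σc'Δl = 279.8 kN/m; ΣN' = 487.8 kN/m; ΣW sinα = 249.0 kN/m
Resisting = 279.8 + 487.8·tan30.5° = 279.8 + 287.3 = 567.1 kN/m
FS = 567.1 / 249.0 = 2.278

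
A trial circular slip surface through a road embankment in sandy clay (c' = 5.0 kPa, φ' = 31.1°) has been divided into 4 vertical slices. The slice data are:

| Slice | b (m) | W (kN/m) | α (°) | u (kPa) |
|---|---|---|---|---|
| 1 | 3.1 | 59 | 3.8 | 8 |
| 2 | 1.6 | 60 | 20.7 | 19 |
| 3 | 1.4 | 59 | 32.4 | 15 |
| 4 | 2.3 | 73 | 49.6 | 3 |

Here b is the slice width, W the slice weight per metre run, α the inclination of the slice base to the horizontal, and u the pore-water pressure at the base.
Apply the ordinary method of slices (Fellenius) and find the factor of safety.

Ordinary method of slices: FS = Σ[c'·Δl_i + (W_i cosα_i − u_i·Δl_i)·tanφ'] / Σ W_i sinα_i, with Δl_i = b_i / cosα_i.
Slice 1: Δl = 3.1/cos3.8° = 3.107 m; N'_1 = 59·cos3.8° − 8·3.107 = 34.0; c'Δl = 15.53; W sinα = 3.9
Slice 2: Δl = 1.6/cos20.7° = 1.710 m; N'_2 = 60·cos20.7° − 19·1.710 = 23.6; c'Δl = 8.55; W sinα = 21.2
Slice 3: Δl = 1.4/cos32.4° = 1.658 m; N'_3 = 59·cos32.4° − 15·1.658 = 24.9; c'Δl = 8.29; W sinα = 31.6
Slice 4: Δl = 2.3/cos49.6° = 3.549 m; N'_4 = 73·cos49.6° − 3·3.549 = 36.7; c'Δl = 17.74; W sinα = 55.6
Σc'Δl = 50.1 kN/m; ΣN' = 119.3 kN/m; ΣW sinα = 112.3 kN/m
Resisting = 50.1 + 119.3·tan31.1° = 50.1 + 71.9 = 122.1 kN/m
FS = 122.1 / 112.3 = 1.087

FS = 1.09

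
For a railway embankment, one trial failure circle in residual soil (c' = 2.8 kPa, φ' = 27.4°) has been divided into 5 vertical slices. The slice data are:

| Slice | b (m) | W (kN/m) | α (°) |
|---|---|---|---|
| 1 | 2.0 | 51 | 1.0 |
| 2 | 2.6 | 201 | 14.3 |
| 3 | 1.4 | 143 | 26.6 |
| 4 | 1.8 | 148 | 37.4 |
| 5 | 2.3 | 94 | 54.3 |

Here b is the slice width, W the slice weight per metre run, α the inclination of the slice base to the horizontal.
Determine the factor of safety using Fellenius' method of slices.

Ordinary method of slices: FS = Σ[c'·Δl_i + (W_i cosα_i)·tanφ'] / Σ W_i sinα_i, with Δl_i = b_i / cosα_i.
Slice 1: Δl = 2.0/cos1.0° = 2.000 m; N'_1 = 51·cos1.0° = 51.0; c'Δl = 5.60; W sinα = 0.9
Slice 2: Δl = 2.6/cos14.3° = 2.683 m; N'_2 = 201·cos14.3° = 194.8; c'Δl = 7.51; W sinα = 49.6
Slice 3: Δl = 1.4/cos26.6° = 1.566 m; N'_3 = 143·cos26.6° = 127.9; c'Δl = 4.38; W sinα = 64.0
Slice 4: Δl = 1.8/cos37.4° = 2.266 m; N'_4 = 148·cos37.4° = 117.6; c'Δl = 6.34; W sinα = 89.9
Slice 5: Δl = 2.3/cos54.3° = 3.941 m; N'_5 = 94·cos54.3° = 54.9; c'Δl = 11.04; W sinα = 76.3
Σc'Δl = 34.9 kN/m; ΣN' = 546.1 kN/m; ΣW sinα = 280.8 kN/m
Resisting = 34.9 + 546.1·tan27.4° = 34.9 + 283.0 = 317.9 kN/m
FS = 317.9 / 280.8 = 1.132

FS = 1.13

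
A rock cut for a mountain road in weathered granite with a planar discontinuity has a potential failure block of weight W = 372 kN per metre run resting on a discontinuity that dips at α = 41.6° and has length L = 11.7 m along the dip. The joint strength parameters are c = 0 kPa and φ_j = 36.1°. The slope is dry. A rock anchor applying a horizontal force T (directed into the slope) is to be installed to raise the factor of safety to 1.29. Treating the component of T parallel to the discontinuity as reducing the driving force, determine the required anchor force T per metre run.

Resolving forces along and normal to the sliding plane, with the horizontal anchor force T adding T·sinα to the effective normal force and T·cosα acting up the plane against the driving force:
FS = [cL + (W cosα + T sinα) tanφ_j] / [W sinα − T cosα]
Without the anchor: N' = 278.2 kN/m, driving T_d = 247.0 kN/m, resisting R = 0·11.7 + 278.2·tan36.1° = 202.9 kN/m, FS = 0.82.
Setting FS = 1.29 and solving for T:
1.29·(247.0 − T cos41.6°) = 202.9 + T sin41.6°·tan36.1°
T·(sin41.6°·tan36.1° + 1.29·cos41.6°) = 1.29·247.0 − 202.9
T·(0.6639·0.7292 + 1.29·0.7478) = 318.6 − 202.9 = 115.8
T·1.4488 = 115.8
T = 79.9 kN/m

T = 80 kN/m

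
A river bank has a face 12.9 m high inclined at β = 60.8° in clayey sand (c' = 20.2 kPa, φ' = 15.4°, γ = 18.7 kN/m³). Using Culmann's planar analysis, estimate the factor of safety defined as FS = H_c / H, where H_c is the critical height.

H_c = (4c'/γ) · sinβ cosφ' / [1 − cos(β − φ')]
    = (4·20.2/18.7) · sin60.8°·cos15.4° / [1 − cos45.4°]
    = 4.321 · 0.8416 / 0.2978 = 12.21 m
FS = H_c / H = 12.21 / 12.9 = 0.946

FS = 0.95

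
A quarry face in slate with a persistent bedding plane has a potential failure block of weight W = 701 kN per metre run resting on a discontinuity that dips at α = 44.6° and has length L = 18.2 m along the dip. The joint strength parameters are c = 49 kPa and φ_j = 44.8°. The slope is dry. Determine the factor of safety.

Resolving the block weight along and normal to the plane and applying the Mohr–Coulomb strength on the joint:
N' = W cosα = 701·cos44.6° = 499.1 kN/m
Driving force T = W sinα = 701·sin44.6° = 492.2 kN/m
Resisting force R = c·L + N'·tanφ_j = 49·18.2 + 499.1·tan44.8° = 891.8 + 495.7 = 1387.5 kN/m
FS = R / T = 1387.5 / 492.2 = 2.819

FS = 2.82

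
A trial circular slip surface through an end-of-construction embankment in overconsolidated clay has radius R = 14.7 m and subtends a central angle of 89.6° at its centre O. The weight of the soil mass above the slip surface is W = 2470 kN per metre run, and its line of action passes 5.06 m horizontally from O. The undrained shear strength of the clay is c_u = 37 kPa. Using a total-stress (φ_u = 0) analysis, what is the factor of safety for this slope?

FS = 1.00

Taking moments about the centre O, the resisting moment is provided by the undrained shear strength acting along the arc:
Arc length L_a = R·θ = 14.7·(89.6°·π/180) = 14.7·1.5638 = 22.99 m
M_R = c_u·L_a·R = 37·22.99·14.7 = 12503.2 kN·m/m
M_D = W·d = 2470·5.06 = 12498.2 kN·m/m
FS = M_R / M_D = 12503.2 / 12498.2 = 1.000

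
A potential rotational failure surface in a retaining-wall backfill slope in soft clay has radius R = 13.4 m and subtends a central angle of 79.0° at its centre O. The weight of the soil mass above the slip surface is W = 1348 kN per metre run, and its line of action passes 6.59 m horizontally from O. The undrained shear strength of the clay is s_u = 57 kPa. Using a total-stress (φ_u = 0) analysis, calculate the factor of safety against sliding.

FS = 1.59

Taking moments about the centre O, the resisting moment is provided by the undrained shear strength acting along the arc:
Arc length L_a = R·θ = 13.4·(79.0°·π/180) = 13.4·1.3788 = 18.48 m
M_R = s_u·L_a·R = 57·18.48·13.4 = 14112.0 kN·m/m
M_D = W·d = 1348·6.59 = 8883.3 kN·m/m
FS = M_R / M_D = 14112.0 / 8883.3 = 1.589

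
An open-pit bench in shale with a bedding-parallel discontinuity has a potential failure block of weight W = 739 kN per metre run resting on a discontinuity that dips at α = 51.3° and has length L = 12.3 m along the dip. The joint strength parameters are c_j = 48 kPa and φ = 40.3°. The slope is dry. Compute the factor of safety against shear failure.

Resolving the block weight along and normal to the plane and applying the Mohr–Coulomb strength on the joint:
N' = W cosα = 739·cos51.3° = 462.1 kN/m
Driving force T = W sinα = 739·sin51.3° = 576.7 kN/m
Resisting force R = c_j·L + N'·tanφ = 48·12.3 + 462.1·tan40.3° = 590.4 + 391.9 = 982.3 kN/m
FS = R / T = 982.3 / 576.7 = 1.703

FS = 1.70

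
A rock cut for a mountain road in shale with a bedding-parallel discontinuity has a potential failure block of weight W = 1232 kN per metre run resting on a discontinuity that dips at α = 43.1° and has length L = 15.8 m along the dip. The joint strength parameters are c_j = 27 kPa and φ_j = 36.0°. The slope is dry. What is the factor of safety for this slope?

Resolving the block weight along and normal to the plane and applying the Mohr–Coulomb strength on the joint:
N' = W cosα = 1232·cos43.1° = 899.6 kN/m
Driving force T = W sinα = 1232·sin43.1° = 841.8 kN/m
Resisting force R = c_j·L + N'·tanφ_j = 27·15.8 + 899.6·tan36.0° = 426.6 + 653.6 = 1080.2 kN/m
FS = R / T = 1080.2 / 841.8 = 1.283

FS = 1.28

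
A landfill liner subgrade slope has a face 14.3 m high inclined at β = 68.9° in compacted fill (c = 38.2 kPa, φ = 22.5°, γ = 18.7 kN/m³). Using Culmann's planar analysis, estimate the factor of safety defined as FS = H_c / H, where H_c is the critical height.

FS = 1.59

H_c = (4c/γ) · sinβ cosφ / [1 − cos(β − φ)]
    = (4·38.2/18.7) · sin68.9°·cos22.5° / [1 − cos46.4°]
    = 8.171 · 0.8619 / 0.3104 = 22.69 m
FS = H_c / H = 22.69 / 14.3 = 1.587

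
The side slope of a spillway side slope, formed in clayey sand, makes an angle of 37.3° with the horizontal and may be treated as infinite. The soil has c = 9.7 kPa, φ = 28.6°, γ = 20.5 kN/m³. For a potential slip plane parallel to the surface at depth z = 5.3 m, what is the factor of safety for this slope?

FS = 0.90

For an infinite slope with a slip plane parallel to the surface (no pore pressure): FS = [c + γz cos²β tanφ] / [γz sinβ cosβ].
γz = 20.5·5.3 = 108.65 kN/m²
Numerator = 9.7 + 108.65·cos²37.3°·tan28.6° = 9.7 + 108.65·0.6328·0.5452 = 47.184 kPa
Denominator = 108.65·sin37.3°·cos37.3° = 108.65·0.6060·0.7955 = 52.374 kPa
FS = 47.184 / 52.374 = 0.901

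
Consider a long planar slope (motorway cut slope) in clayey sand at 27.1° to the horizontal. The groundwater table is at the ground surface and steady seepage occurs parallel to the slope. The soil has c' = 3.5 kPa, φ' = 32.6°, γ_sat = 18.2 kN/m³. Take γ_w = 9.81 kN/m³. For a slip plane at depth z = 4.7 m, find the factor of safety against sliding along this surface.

With seepage parallel to the slope and the water table at the surface, the effective normal stress on the slip plane uses the buoyant unit weight γ' = γ_sat − γ_w while the driving shear stress uses γ_sat:
FS = [c' + γ' z cos²β tanφ'] / [γ_sat z sinβ cosβ]
γ' = 18.2 − 9.81 = 8.39 kN/m³
Numerator = 3.5 + 8.39·4.7·cos²27.1°·tan32.6° = 3.5 + 8.39·4.7·0.7925·0.6395 = 23.485 kPa
Denominator = 18.2·4.7·sin27.1°·cos27.1° = 18.2·4.7·0.4555·0.8902 = 34.689 kPa
FS = 23.485 / 34.689 = 0.677

FS = 0.68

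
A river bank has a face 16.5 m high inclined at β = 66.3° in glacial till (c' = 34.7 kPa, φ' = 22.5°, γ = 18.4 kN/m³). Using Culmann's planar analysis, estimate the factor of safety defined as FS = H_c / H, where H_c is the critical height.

H_c = (4c'/γ) · sinβ cosφ' / [1 − cos(β − φ')]
    = (4·34.7/18.4) · sin66.3°·cos22.5° / [1 − cos43.8°]
    = 7.543 · 0.8460 / 0.2782 = 22.94 m
FS = H_c / H = 22.94 / 16.5 = 1.390

FS = 1.39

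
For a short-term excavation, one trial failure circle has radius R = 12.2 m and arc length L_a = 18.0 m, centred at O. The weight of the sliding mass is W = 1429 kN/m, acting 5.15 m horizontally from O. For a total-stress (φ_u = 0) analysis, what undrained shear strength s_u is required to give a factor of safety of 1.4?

s_u = 46.9 kPa

FS = s_u·L_a·R / (W·d), so s_u = FS·W·d / (L_a·R).
s_u = 1.4·1429·5.15 / (18.00·12.2) = 10303.1 / 219.60 = 46.92 kPa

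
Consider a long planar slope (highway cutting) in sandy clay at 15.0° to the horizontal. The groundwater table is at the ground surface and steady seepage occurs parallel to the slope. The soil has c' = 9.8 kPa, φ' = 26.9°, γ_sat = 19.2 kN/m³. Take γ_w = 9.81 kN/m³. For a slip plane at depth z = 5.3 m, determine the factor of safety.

FS = 1.31

With seepage parallel to the slope and the water table at the surface, the effective normal stress on the slip plane uses the buoyant unit weight γ' = γ_sat − γ_w while the driving shear stress uses γ_sat:
FS = [c' + γ' z cos²β tanφ'] / [γ_sat z sinβ cosβ]
γ' = 19.2 − 9.81 = 9.39 kN/m³
Numerator = 9.8 + 9.39·5.3·cos²15.0°·tan26.9° = 9.8 + 9.39·5.3·0.9330·0.5073 = 33.357 kPa
Denominator = 19.2·5.3·sin15.0°·cos15.0° = 19.2·5.3·0.2588·0.9659 = 25.440 kPa
FS = 33.357 / 25.440 = 1.311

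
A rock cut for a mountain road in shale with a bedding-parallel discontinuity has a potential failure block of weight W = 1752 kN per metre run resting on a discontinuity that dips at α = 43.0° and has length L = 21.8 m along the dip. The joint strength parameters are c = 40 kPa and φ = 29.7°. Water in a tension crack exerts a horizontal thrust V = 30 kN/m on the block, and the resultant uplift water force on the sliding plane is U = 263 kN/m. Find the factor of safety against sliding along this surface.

Resolving the block weight along and normal to the plane and applying the Mohr–Coulomb strength on the joint:
N' = W cosα − U − V sinα = 1752·cos43.0° − 263 − 30·sin43.0° = 997.9 kN/m
Driving force T = W sinα + V cosα = 1752·sin43.0° + 30·cos43.0° = 1216.8 kN/m
Resisting force R = c·L + N'·tanφ = 40·21.8 + 997.9·tan29.7° = 872.0 + 569.2 = 1441.2 kN/m
FS = R / T = 1441.2 / 1216.8 = 1.184

FS = 1.18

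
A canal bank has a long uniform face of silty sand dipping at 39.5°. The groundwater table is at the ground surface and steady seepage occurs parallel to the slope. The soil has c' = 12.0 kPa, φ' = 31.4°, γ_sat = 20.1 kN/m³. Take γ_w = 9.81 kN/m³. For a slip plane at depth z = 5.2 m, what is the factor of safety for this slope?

With seepage parallel to the slope and the water table at the surface, the effective normal stress on the slip plane uses the buoyant unit weight γ' = γ_sat − γ_w while the driving shear stress uses γ_sat:
FS = [c' + γ' z cos²β tanφ'] / [γ_sat z sinβ cosβ]
γ' = 20.1 − 9.81 = 10.29 kN/m³
Numerator = 12.0 + 10.29·5.2·cos²39.5°·tan31.4° = 12.0 + 10.29·5.2·0.5954·0.6104 = 31.447 kPa
Denominator = 20.1·5.2·sin39.5°·cos39.5° = 20.1·5.2·0.6361·0.7716 = 51.300 kPa
FS = 31.447 / 51.300 = 0.613

FS = 0.61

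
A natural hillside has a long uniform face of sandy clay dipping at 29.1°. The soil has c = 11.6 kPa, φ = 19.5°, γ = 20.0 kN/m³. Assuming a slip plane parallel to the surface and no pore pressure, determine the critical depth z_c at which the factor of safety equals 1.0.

Setting FS = 1.00 in FS = [c + γz cos²β tanφ] / [γz sinβ cosβ] and solving for z:
z = c / [γ cosβ (FS·sinβ − cosβ·tanφ)]
  = 11.6 / [20.0·cos29.1°·(1.00·sin29.1° − cos29.1°·tan19.5°)]
  = 11.6 / [20.0·0.8738·(1.00·0.4863 − 0.8738·0.3541)]
  = 11.6 / 3.0917 = 3.752 m

z_c = 3.75 m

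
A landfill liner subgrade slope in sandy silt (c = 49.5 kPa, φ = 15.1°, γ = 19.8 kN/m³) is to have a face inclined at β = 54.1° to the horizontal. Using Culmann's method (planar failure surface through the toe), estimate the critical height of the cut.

Culmann's analysis gives the critical failure plane at α_cr = (β + φ)/2 = (54.1 + 15.1)/2 = 34.6°, and the critical height
H_c = (4c/γ) · sinβ cosφ / [1 − cos(β − φ)]
    = (4·49.5/19.8) · sin54.1°·cos15.1° / [1 − cos(39.0°)]
    = 10.000 · 0.8100·0.9655 / [1 − 0.7771]
    = 10.000 · 0.7821 / 0.2229
    = 35.09 m

H_c = 35.09 m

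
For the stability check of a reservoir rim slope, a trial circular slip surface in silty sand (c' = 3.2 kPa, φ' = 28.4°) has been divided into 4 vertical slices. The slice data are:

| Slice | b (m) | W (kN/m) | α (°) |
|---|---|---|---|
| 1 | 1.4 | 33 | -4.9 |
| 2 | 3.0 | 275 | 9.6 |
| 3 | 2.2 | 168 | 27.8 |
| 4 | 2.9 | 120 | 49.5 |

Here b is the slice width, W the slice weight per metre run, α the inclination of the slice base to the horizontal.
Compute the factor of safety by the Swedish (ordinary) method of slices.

Ordinary method of slices: FS = Σ[c'·Δl_i + (W_i cosα_i)·tanφ'] / Σ W_i sinα_i, with Δl_i = b_i / cosα_i.
Slice 1: Δl = 1.4/cos(-4.9°) = 1.405 m; N'_1 = 33·cos(-4.9°) = 32.9; c'Δl = 4.50; W sinα = -2.8
Slice 2: Δl = 3.0/cos9.6° = 3.043 m; N'_2 = 275·cos9.6° = 271.1; c'Δl = 9.74; W sinα = 45.9
Slice 3: Δl = 2.2/cos27.8° = 2.487 m; N'_3 = 168·cos27.8° = 148.6; c'Δl = 7.96; W sinα = 78.4
Slice 4: Δl = 2.9/cos49.5° = 4.465 m; N'_4 = 120·cos49.5° = 77.9; c'Δl = 14.29; W sinα = 91.2
Σc'Δl = 36.5 kN/m; ΣN' = 530.6 kN/m; ΣW sinα = 212.6 kN/m
Resisting = 36.5 + 530.6·tan28.4° = 36.5 + 286.9 = 323.4 kN/m
FS = 323.4 / 212.6 = 1.521

FS = 1.52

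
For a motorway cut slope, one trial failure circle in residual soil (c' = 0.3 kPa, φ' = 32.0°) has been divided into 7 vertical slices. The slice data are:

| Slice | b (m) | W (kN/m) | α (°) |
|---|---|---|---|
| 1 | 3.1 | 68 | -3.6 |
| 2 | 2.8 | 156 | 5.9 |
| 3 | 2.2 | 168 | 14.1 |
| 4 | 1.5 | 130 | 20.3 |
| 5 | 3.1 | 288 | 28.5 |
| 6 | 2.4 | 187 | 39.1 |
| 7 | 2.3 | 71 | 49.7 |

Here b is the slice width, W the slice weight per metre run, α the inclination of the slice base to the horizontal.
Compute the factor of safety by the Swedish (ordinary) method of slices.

Ordinary method of slices: FS = Σ[c'·Δl_i + (W_i cosα_i)·tanφ'] / Σ W_i sinα_i, with Δl_i = b_i / cosα_i.
Slice 1: Δl = 3.1/cos(-3.6°) = 3.106 m; N'_1 = 68·cos(-3.6°) = 67.9; c'Δl = 0.93; W sinα = -4.3
Slice 2: Δl = 2.8/cos5.9° = 2.815 m; N'_2 = 156·cos5.9° = 155.2; c'Δl = 0.84; W sinα = 16.0
Slice 3: Δl = 2.2/cos14.1° = 2.268 m; N'_3 = 168·cos14.1° = 162.9; c'Δl = 0.68; W sinα = 40.9
Slice 4: Δl = 1.5/cos20.3° = 1.599 m; N'_4 = 130·cos20.3° = 121.9; c'Δl = 0.48; W sinα = 45.1
Slice 5: Δl = 3.1/cos28.5° = 3.527 m; N'_5 = 288·cos28.5° = 253.1; c'Δl = 1.06; W sinα = 137.4
Slice 6: Δl = 2.4/cos39.1° = 3.093 m; N'_6 = 187·cos39.1° = 145.1; c'Δl = 0.93; W sinα = 117.9
Slice 7: Δl = 2.3/cos49.7° = 3.556 m; N'_7 = 71·cos49.7° = 45.9; c'Δl = 1.07; W sinα = 54.1
Σc'Δl = 6.0 kN/m; ΣN' = 952.0 kN/m; ΣW sinα = 407.3 kN/m
Resisting = 6.0 + 952.0·tan32.0° = 6.0 + 594.9 = 600.9 kN/m
FS = 600.9 / 407.3 = 1.475

FS = 1.48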